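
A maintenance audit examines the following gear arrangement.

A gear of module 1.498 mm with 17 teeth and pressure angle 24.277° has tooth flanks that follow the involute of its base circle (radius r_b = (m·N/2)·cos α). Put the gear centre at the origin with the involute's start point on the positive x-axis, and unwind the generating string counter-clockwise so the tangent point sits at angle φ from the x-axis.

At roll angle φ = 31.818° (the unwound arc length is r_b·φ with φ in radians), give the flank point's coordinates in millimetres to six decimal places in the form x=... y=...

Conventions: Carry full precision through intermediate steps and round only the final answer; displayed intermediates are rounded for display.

class = single-mesh tooth geometry [base-circle involute, m = 1.498, 17T]
pitch radius r_p = m·N/2 = 1.498·17/2 = 12.733000
base radius r_b = r_p·cos α = 12.733000·cos 24.277° = 11.607000
roll angle φ = 31.818° = 0.55532886 rad
x = r_b·(cos φ + φ·sin φ) = 13.261104
y = r_b·(sin φ − φ·cos φ) = 0.642387

x=13.261104 y=0.642387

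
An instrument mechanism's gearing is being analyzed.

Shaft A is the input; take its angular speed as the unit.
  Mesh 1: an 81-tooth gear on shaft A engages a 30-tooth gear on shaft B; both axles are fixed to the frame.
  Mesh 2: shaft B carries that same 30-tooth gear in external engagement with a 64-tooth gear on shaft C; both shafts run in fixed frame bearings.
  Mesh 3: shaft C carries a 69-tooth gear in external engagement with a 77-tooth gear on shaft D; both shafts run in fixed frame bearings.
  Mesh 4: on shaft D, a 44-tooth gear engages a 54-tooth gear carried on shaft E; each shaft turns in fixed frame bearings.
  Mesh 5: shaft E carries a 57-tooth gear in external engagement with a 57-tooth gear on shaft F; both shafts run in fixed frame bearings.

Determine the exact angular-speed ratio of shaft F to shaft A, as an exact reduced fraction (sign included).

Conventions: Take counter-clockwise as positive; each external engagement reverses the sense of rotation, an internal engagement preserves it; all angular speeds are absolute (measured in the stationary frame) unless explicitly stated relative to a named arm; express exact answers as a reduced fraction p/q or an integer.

class = fixed-axis compound train [5 meshes; 5 ratios multiply, 5 sense flips]
mesh 1 [81T→30T]: running ratio 27/10, sense −
mesh 2 [30T→64T]: running ratio 81/64, sense +
mesh 3 [69T→77T]: running ratio 5589/4928, sense −
mesh 4 [44T→54T]: running ratio 207/224, sense +
mesh 5 [57T→57T]: running ratio 207/224, sense −
ω_out/ω_in = -207/224

-207/224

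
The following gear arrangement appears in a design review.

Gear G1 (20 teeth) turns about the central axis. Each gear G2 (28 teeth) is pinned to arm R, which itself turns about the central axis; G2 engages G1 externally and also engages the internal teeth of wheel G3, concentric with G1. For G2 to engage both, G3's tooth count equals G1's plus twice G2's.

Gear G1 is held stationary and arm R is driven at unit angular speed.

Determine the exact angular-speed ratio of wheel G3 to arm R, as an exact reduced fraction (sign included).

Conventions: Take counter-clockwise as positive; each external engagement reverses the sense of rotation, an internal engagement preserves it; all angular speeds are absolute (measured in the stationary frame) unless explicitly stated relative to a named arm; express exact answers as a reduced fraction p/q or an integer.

24/19

class = planetary set [G3 = 20+2·28 = 76; Willis about the carrier]
ring teeth: 20 + 2·28 = 76
20(ω_sun−ω_arm) = −76(ω_ring−ω_arm),  ω_sun = 0, ω_arm = 1
ω_ring = 1 − (20/76)(0−1) = 24/19
ω_out/ω_in = 24/19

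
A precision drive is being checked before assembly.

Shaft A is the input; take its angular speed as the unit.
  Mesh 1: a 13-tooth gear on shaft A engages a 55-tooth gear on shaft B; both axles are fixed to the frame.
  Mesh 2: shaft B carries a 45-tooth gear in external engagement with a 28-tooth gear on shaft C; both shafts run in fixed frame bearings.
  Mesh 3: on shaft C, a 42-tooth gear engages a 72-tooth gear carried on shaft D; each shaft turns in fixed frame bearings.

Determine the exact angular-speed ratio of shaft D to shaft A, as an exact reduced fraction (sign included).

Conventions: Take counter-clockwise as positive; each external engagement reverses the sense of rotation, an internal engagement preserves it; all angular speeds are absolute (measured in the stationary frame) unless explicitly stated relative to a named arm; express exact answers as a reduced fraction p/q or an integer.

-39/176

class = fixed-axis compound train [3 meshes; 3 ratios multiply, 3 sense flips]
mesh 1 [13T→55T]: running ratio 13/55, sense −
mesh 2 [45T→28T]: running ratio 117/308, sense +
mesh 3 [42T→72T]: running ratio 39/176, sense −
ω_out/ω_in = -39/176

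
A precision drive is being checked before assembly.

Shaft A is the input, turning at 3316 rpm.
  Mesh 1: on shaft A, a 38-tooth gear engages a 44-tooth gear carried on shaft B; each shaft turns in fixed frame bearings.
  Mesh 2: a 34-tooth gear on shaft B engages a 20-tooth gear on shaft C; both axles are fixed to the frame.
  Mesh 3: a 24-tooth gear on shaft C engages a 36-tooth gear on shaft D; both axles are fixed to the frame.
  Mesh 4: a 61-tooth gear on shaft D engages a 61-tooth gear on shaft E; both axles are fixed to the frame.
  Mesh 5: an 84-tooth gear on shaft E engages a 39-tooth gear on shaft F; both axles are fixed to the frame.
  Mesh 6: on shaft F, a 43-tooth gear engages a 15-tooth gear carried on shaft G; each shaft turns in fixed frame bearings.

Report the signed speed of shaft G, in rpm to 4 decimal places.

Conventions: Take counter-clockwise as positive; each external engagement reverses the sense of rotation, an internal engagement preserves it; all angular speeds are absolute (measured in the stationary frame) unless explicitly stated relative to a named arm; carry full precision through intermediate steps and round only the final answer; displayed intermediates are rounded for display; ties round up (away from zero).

topology: fixed-axis compound train — 6 meshes, A→G
mesh 1 [38T→44T]: ω = 3316.0000×38/44 = 2863.8182 rpm, sense flips to −
mesh 2 [34T→20T]: ω = 2863.8182×34/20 = 4868.4909 rpm, sense flips to +
mesh 3 [24T→36T]: ω = 4868.4909×24/36 = 3245.6606 rpm, sense flips to −
mesh 4 [61T→61T]: ω = 3245.6606×61/61 = 3245.6606 rpm, sense flips to +
mesh 5 [84T→39T]: ω = 3245.6606×84/39 = 6990.6536 rpm, sense flips to −
mesh 6 [43T→15T]: ω = 6990.6536×43/15 = 20039.8737 rpm, sense flips to +
signed output speed = +20039.8737 rpm

+20039.8737 rpm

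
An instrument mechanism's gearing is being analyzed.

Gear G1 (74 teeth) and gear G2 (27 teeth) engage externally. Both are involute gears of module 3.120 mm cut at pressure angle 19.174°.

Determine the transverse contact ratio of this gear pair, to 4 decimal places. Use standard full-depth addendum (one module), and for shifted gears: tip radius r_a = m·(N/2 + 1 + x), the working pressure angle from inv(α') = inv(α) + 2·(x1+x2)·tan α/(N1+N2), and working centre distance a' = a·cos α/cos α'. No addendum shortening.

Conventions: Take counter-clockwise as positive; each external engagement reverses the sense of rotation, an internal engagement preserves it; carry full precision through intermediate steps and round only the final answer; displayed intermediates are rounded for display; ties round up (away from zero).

recognized (one external pair, fixed centres): single-mesh tooth geometry, m = 3.120, N1 = 74, N2 = 27
base radii: r_b1 = 109.036025, r_b2 = 39.783414
tip radii: r_a1 = 118.560000, r_a2 = 45.240000
no profile shift: α' = α, a' = a
action lengths: √(r_a1²−r_b1²) = 46.557695, √(r_a2²−r_b2²) = 21.539209
base pitch p_b = π·m·cos α = 9.258021
CR = (46.557695 + 21.539209 − 157.560000·sin 19.17400°)/9.258021 = 1.765842
contact ratio ≈ 1.7658

1.7658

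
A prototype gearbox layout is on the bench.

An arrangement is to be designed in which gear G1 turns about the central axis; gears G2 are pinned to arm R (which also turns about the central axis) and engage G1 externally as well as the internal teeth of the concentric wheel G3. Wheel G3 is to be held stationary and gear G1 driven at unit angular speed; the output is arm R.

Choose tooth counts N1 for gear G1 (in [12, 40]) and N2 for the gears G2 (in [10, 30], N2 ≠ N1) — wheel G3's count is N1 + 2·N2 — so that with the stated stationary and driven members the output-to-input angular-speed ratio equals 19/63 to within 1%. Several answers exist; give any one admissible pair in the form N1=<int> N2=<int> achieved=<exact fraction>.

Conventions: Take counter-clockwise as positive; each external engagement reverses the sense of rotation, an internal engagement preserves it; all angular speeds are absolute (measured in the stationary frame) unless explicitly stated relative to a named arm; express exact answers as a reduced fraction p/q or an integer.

N1=38 N2=25 achieved=19/63

topology: planetary set — design target 19/63, arm = carrier (Willis)
Willis with ω_ring = 0: ω_arm/ω_sun = N1/(N1+N3); set equal to 19/63  ⇒  N3/N1 = 1/(19/63) − 1 = 44/19
N3 = N1 + 2·N2  ⇒  N2/N1 = (N3/N1 − 1)/2 = (44/19 − 1)/2 = 25/38
smallest multiple with N1 ≥ 12 and N2 ≥ 10: k = 1  ⇒  N1 = 1·38 = 38, N2 = 1·25 = 25 (N1 ≤ 40, N2 ≤ 30, N2 ≠ N1 ✓), N3 = 38 + 2·25 = 88
check: N1/(N1+N3) with N1 = 38, N3 = 88 gives 19/63; |achieved − target| = 0 ≤ 19/6300 ✓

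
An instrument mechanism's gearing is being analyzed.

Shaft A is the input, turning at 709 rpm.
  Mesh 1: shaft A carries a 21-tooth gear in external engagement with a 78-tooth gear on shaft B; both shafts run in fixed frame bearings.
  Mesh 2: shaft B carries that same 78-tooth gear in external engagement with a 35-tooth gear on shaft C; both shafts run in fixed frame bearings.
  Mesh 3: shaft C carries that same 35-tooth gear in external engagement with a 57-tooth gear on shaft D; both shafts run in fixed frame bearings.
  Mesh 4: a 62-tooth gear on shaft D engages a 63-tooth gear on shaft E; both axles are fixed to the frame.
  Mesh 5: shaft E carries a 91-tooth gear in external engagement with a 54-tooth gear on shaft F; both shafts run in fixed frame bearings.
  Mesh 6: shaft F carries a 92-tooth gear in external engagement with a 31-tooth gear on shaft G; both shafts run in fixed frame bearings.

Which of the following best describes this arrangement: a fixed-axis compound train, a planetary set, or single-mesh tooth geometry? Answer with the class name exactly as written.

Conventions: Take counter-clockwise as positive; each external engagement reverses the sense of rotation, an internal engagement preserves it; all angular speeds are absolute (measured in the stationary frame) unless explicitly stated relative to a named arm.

fixed-axis compound train

6-mesh fixed-axis compound train (all bearings frame-fixed)
classification: fixed-axis compound train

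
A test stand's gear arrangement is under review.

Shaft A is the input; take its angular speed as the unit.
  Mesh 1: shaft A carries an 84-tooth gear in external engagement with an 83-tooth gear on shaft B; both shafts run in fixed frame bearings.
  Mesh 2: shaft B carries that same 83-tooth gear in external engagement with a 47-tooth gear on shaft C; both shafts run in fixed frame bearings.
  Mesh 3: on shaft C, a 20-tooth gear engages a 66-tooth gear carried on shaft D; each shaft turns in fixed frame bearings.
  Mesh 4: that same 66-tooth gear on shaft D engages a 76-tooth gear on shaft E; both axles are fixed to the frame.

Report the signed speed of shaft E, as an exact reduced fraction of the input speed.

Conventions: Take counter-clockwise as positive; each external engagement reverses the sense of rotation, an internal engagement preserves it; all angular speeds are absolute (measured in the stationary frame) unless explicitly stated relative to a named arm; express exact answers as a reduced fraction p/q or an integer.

420/893

4-mesh fixed-axis compound train (all bearings frame-fixed)
mesh 1 [84T→83T]: |ω|/ω_in = 1×84/83 = 84/83, sense flips to −
mesh 2 [83T→47T]: |ω|/ω_in = (84/83)×83/47 = 84/47, sense flips to +
mesh 3 [20T→66T]: |ω|/ω_in = (84/47)×20/66 = 280/517, sense flips to −
mesh 4 [66T→76T]: |ω|/ω_in = (280/517)×66/76 = 420/893, sense flips to +
signed output speed (× input speed) = 420/893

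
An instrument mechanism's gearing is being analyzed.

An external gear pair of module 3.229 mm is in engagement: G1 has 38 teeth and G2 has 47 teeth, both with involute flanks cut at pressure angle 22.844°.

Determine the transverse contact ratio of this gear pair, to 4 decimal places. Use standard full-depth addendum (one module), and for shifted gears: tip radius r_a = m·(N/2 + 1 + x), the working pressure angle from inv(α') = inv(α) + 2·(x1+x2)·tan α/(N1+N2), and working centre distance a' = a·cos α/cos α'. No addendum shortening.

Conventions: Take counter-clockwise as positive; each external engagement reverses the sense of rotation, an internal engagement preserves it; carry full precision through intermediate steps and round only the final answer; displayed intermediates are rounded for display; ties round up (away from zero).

1.5961

single-mesh involute tooth geometry (38T engaging 47T at module 3.229)
base radii: r_b1 = 56.538952, r_b2 = 69.929756
tip radii: r_a1 = 64.580000, r_a2 = 79.110500
no profile shift: α' = α, a' = a
action lengths: √(r_a1²−r_b1²) = 31.207744, √(r_a2²−r_b2²) = 36.990544
base pitch p_b = π·m·cos α = 9.348545
CR = (31.207744 + 36.990544 − 137.232500·sin 22.84400°)/9.348545 = 1.596122
contact ratio ≈ 1.5961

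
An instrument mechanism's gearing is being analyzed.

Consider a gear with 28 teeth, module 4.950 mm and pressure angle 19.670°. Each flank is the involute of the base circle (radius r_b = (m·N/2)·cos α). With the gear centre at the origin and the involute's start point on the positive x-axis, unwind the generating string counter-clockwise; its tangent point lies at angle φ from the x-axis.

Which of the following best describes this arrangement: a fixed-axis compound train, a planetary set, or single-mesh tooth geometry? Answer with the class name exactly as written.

single-mesh tooth geometry

topology: single-mesh involute geometry — m = 4.950, N = 28
classification: single-mesh tooth geometry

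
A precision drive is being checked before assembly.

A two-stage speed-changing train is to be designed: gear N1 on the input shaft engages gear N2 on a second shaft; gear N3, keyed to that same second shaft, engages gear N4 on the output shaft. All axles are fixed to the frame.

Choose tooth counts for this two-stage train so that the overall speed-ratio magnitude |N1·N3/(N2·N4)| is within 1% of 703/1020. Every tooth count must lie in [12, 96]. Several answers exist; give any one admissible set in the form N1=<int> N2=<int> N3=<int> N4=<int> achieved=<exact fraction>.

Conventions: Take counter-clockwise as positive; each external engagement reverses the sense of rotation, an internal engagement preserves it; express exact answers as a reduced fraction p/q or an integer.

design class (target 703/1020): fixed-axis compound train
target = 703/1020 in lowest terms: an exact hit needs N1·N3 = k·703 and N2·N4 = k·1020 for one integer k, every count in [12, 96]; additionally prefer no 1:1 stage (N1 ≠ N2, N3 ≠ N4)
k = 1: N1·N3 = 703 = 19·37, N2·N4 = 1020 = 12·85
achieved = 19·37/(12·85) = 703/1020; |achieved − target| = 0 ≤ 703/102000 ✓

N1=19 N2=12 N3=37 N4=85 achieved=703/1020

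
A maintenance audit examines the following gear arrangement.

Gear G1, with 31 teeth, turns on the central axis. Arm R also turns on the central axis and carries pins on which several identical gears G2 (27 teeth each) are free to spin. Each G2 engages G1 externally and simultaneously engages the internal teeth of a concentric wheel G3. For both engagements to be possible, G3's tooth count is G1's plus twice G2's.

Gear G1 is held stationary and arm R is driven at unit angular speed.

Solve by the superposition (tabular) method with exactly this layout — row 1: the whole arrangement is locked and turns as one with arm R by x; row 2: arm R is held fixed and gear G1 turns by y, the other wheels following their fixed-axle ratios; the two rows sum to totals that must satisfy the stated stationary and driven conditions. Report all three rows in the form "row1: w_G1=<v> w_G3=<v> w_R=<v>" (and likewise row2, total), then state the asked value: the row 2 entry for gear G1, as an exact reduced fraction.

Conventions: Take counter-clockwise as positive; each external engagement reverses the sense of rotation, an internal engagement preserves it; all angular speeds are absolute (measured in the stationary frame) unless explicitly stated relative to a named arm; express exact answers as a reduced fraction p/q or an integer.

row1: w_G1=1 w_G3=1 w_R=1
row2: w_G1=-1 w_G3=31/85 w_R=0
total: w_G1=0 w_G3=116/85 w_R=1
asked value: -1

class = planetary set [G3 = 31+2·27 = 85; Willis about the carrier]
row 1 (train locked, turned with arm): all members turn x
superposition row 2 [arm held]: sun y, ring −(31/85)·y, arm 0
boundary: total ω_sun = x + y = 0 and total ω_arm = x = 1  ⇒  y = -1, x = 1
row 2 ring = −(31/85)·(-1) = 31/85
totals (row 1 + row 2): sun 1 + (-1) = 0, ring 1 + 31/85 = 116/85, arm 1 + 0 = 1
asked cell (row2, sun) = -1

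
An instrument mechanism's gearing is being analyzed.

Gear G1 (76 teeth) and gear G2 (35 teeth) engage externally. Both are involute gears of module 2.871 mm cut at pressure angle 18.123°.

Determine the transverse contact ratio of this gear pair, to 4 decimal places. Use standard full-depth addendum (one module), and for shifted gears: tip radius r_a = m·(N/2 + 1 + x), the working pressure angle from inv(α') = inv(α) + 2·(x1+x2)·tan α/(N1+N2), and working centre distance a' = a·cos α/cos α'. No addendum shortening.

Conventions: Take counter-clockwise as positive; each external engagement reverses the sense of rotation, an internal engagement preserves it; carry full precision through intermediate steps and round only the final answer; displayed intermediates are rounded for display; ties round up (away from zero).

1.8618

single-mesh involute tooth geometry (76T engaging 35T at module 2.871)
base radii: r_b1 = 103.685751, r_b2 = 47.750017
tip radii: r_a1 = 111.969000, r_a2 = 53.113500
no profile shift: α' = α, a' = a
action lengths: √(r_a1²−r_b1²) = 42.264903, √(r_a2²−r_b2²) = 23.258972
base pitch p_b = π·m·cos α = 8.572063
CR = (42.264903 + 23.258972 − 159.340500·sin 18.12300°)/8.572063 = 1.861832
contact ratio ≈ 1.8618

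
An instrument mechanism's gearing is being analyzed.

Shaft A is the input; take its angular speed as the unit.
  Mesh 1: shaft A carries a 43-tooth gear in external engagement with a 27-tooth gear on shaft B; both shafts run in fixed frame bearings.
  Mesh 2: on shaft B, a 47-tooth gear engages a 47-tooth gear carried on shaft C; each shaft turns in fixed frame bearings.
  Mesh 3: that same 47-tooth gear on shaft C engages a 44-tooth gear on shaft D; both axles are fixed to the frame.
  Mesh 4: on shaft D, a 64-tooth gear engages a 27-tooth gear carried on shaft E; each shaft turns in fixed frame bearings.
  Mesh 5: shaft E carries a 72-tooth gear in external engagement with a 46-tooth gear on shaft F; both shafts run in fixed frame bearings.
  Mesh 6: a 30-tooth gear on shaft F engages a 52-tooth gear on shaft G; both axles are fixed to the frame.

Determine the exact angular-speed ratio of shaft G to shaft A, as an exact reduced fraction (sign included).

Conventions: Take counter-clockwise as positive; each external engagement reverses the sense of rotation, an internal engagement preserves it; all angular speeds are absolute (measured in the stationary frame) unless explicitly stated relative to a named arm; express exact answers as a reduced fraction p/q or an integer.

class = fixed-axis compound train [6 meshes; 6 ratios multiply, 6 sense flips]
mesh 1 [43T→27T]: running ratio 43/27, sense −
mesh 2 [47T→47T]: running ratio 43/27, sense +
mesh 3 [47T→44T]: running ratio 2021/1188, sense −
mesh 4 [64T→27T]: running ratio 32336/8019, sense +
mesh 5 [72T→46T]: running ratio 129344/20493, sense −
mesh 6 [30T→52T]: running ratio 323360/88803, sense +
ω_out/ω_in = 323360/88803

323360/88803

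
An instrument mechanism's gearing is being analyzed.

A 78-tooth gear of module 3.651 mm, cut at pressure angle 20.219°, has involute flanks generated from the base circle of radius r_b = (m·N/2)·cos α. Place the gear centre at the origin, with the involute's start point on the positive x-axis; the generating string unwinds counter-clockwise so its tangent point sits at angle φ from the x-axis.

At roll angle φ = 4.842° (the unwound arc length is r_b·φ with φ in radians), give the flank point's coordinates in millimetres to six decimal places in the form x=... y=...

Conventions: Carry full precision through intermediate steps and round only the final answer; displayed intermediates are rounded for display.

topology: single-mesh involute geometry — m = 3.651, N = 78
pitch radius r_p = m·N/2 = 3.651·78/2 = 142.389000
base radius r_b = r_p·cos α = 142.389000·cos 20.219° = 133.614771
roll angle φ = 4.842° = 0.08450884 rad
x = r_b·(cos φ + φ·sin φ) = 134.091041
y = r_b·(sin φ − φ·cos φ) = 0.026861

x=134.091041 y=0.026861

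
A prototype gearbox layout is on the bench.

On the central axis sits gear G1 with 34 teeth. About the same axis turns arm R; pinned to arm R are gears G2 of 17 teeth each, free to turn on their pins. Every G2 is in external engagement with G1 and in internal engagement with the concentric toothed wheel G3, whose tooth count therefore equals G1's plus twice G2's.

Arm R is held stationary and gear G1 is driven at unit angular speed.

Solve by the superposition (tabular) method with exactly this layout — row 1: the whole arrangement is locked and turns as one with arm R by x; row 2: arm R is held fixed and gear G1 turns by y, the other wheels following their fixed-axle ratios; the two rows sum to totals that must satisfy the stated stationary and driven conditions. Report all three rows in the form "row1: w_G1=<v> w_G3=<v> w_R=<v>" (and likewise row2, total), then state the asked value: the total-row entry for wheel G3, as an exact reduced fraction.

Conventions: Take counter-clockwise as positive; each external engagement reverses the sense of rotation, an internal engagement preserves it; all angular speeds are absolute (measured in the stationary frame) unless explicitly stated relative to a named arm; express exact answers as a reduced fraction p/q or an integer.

recognized (axles ride arm R): planetary set, 34/17/68 teeth
row 1 — lock + rotate with arm: ω_sun = ω_ring = ω_arm = x
superposition row 2 [arm held]: sun y, ring −(34/68)·y, arm 0
boundary: total ω_arm = x = 0 and total ω_sun = x + y = 1  ⇒  y = 1, x = 0
row 2 ring = −(34/68)·1 = -1/2
totals (row 1 + row 2): sun 0 + 1 = 1, ring 0 + (-1/2) = -1/2, arm 0 + 0 = 0
asked cell (total, ring) = -1/2

row1: w_G1=0 w_G3=0 w_R=0
row2: w_G1=1 w_G3=-1/2 w_R=0
total: w_G1=1 w_G3=-1/2 w_R=0
asked value: -1/2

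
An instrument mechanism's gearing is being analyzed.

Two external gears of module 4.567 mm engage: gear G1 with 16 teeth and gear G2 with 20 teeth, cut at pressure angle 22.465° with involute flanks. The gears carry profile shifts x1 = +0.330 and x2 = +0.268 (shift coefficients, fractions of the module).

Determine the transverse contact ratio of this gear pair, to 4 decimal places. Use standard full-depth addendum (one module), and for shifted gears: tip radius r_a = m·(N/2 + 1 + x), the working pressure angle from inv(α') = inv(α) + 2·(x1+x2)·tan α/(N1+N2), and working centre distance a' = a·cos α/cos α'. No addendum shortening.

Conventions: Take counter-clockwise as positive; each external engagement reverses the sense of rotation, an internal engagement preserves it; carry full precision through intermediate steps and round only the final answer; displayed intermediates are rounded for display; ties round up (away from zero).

1.3513

recognized (one external pair, fixed centres): single-mesh tooth geometry, m = 4.567, N1 = 16, N2 = 20
base radii: r_b1 = 33.763397, r_b2 = 42.204247
tip radii: r_a1 = 42.610110, r_a2 = 51.460956
inv(α') = inv(22.465°) + 2·(+0.330+0.268)·tan α/(16+20) = 0.03514718  ⇒  α' = 26.28544°
a' = a·cos α / cos α' = 82.2060·cos 22.465°/cos 26.28544° = 84.728677
action lengths: √(r_a1²−r_b1²) = 25.993355, √(r_a2²−r_b2²) = 29.445400
base pitch p_b = π·m·cos α = 13.258855
CR = (25.993355 + 29.445400 − 84.728677·sin 26.28544°)/13.258855 = 1.351340
contact ratio ≈ 1.3513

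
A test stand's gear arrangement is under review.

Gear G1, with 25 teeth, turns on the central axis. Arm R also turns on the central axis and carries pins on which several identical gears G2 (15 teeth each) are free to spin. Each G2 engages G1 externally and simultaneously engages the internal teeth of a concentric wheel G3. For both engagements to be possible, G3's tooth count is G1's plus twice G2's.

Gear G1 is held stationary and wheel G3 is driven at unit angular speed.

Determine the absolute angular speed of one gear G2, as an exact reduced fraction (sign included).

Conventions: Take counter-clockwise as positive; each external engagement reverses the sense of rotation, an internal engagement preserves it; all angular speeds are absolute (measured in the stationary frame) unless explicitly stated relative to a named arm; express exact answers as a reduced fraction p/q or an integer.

11/6

recognized (axles ride arm R): planetary set, 25/15/55 teeth
ring teeth: 25 + 2·15 = 55
25(ω_sun−ω_arm) = −55(ω_ring−ω_arm),  ω_sun = 0, ω_ring = 1
25(0−ω_arm) = −55(1−ω_arm)  ⇒  80·ω_arm = 55  ⇒  ω_arm = 11/16
sun–planet mesh: 25·(0−11/16) = −15·(ω_p−ω_arm)  ⇒  ω_p−ω_arm = 55/48
ω_p = 11/16 + 55/48 = 11/6
exact speed ratio = 11/6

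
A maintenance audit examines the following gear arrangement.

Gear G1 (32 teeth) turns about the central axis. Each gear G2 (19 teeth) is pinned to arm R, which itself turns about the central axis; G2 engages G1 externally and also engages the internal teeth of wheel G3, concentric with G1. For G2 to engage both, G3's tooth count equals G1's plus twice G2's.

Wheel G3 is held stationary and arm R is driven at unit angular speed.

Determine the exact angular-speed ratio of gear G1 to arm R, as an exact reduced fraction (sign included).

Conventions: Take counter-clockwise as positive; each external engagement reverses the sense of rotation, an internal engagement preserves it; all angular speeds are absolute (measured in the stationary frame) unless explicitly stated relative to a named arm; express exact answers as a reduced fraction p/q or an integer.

51/16

planetary set (32T centre, 19T on arm, 70T internal) — Willis relation
ring teeth: 32 + 2·19 = 70
32(ω_sun−ω_arm) = −70(ω_ring−ω_arm),  ω_ring = 0, ω_arm = 1
ω_sun = 1 − (70/32)(0−1) = 51/16
ω_out/ω_in = 51/16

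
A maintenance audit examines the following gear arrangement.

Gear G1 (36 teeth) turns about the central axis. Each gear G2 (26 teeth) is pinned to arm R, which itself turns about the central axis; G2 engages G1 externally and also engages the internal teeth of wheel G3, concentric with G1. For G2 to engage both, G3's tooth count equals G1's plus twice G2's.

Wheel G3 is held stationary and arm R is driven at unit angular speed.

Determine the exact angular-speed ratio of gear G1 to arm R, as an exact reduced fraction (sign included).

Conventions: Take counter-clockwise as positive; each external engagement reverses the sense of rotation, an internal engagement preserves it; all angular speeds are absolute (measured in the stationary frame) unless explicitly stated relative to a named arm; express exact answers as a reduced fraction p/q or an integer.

31/9

topology: planetary set — G1 36T / G2 26T / G3 88T, arm = carrier (Willis)
ring teeth: 36 + 2·26 = 88
36(ω_sun−ω_arm) = −88(ω_ring−ω_arm),  ω_ring = 0, ω_arm = 1
ω_sun = 1 − (88/36)(0−1) = 31/9
ω_out/ω_in = 31/9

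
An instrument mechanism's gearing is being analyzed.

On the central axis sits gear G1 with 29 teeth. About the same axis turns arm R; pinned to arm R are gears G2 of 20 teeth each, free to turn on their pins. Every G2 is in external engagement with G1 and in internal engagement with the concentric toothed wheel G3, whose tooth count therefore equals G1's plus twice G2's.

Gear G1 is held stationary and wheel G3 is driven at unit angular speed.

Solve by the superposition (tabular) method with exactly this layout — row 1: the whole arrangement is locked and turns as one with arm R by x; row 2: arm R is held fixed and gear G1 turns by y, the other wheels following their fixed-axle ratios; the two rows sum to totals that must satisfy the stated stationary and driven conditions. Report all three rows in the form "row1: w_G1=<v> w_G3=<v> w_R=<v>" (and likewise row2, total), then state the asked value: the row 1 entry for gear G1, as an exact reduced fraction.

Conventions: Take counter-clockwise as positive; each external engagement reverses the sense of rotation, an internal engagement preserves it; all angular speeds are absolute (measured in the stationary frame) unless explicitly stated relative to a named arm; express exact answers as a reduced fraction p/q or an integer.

row1: w_G1=69/98 w_G3=69/98 w_R=69/98
row2: w_G1=-69/98 w_G3=29/98 w_R=0
total: w_G1=0 w_G3=1 w_R=69/98
asked value: 69/98

planetary set (29T centre, 20T on arm, 69T internal) — Willis relation
superposition row 1 [locked train]: every member turns x
row 2: sun turns y, ring = −(29/69)·y, arm 0
boundary: total ω_sun = x + y = 0 and total ω_ring = x − (29/69)·y = 1  ⇒  y = -69/98, x = 69/98
row 2 ring = −(29/69)·(-69/98) = 29/98
totals (row 1 + row 2): sun 69/98 + (-69/98) = 0, ring 69/98 + 29/98 = 1, arm 69/98 + 0 = 69/98
asked cell (row1, sun) = 69/98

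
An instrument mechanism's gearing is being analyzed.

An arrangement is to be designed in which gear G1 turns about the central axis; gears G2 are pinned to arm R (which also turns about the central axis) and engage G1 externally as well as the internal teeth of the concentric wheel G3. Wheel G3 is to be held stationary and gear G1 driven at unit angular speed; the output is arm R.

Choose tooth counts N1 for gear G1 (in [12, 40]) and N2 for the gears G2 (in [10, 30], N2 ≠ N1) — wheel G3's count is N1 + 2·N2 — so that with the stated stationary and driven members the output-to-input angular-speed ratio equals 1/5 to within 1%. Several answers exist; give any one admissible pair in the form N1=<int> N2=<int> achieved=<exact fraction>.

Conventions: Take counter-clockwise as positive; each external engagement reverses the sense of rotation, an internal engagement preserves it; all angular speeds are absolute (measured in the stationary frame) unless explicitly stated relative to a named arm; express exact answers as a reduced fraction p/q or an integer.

class = planetary set [ratio 1/5 wanted; Willis about the carrier]
Willis with ω_ring = 0: ω_arm/ω_sun = N1/(N1+N3); set equal to 1/5  ⇒  N3/N1 = 1/(1/5) − 1 = 4
N3 = N1 + 2·N2  ⇒  N2/N1 = (N3/N1 − 1)/2 = (4 − 1)/2 = 3/2
smallest multiple with N1 ≥ 12 and N2 ≥ 10: k = 6  ⇒  N1 = 6·2 = 12, N2 = 6·3 = 18 (N1 ≤ 40, N2 ≤ 30, N2 ≠ N1 ✓), N3 = 12 + 2·18 = 48
check: N1/(N1+N3) with N1 = 12, N3 = 48 gives 1/5; |achieved − target| = 0 ≤ 1/500 ✓

N1=12 N2=18 achieved=1/5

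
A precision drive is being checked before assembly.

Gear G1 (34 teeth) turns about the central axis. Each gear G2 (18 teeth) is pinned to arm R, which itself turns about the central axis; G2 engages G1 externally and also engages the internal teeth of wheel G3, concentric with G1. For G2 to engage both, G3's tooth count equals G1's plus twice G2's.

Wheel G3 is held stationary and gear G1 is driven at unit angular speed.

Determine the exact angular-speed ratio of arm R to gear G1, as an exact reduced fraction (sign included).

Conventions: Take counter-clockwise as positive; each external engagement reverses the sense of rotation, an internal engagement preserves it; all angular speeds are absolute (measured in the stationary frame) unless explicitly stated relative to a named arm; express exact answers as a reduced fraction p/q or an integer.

recognized (axles ride arm R): planetary set, 34/18/70 teeth
ring teeth: 34 + 2·18 = 70
34(ω_sun−ω_arm) = −70(ω_ring−ω_arm),  ω_ring = 0, ω_sun = 1
34(1−ω_arm) = −70(0−ω_arm)  ⇒  104·ω_arm = 34  ⇒  ω_arm = 17/52
ω_out/ω_in = 17/52

17/52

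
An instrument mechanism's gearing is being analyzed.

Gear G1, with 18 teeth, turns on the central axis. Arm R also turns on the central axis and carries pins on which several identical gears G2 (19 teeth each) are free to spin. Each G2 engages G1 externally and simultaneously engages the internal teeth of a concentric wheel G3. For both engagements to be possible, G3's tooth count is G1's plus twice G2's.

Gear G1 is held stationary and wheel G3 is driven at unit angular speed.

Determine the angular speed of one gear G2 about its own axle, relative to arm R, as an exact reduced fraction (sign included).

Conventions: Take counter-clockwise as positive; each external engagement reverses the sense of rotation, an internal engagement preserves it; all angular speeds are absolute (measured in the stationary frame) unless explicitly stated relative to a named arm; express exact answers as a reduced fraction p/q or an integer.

class = planetary set [G3 = 18+2·19 = 56; Willis about the carrier]
ring teeth: 18 + 2·19 = 56
18(ω_sun−ω_arm) = −56(ω_ring−ω_arm),  ω_sun = 0, ω_ring = 1
18(0−ω_arm) = −56(1−ω_arm)  ⇒  74·ω_arm = 56  ⇒  ω_arm = 28/37
sun–planet mesh: 18·(0−28/37) = −19·(ω_p−ω_arm)  ⇒  ω_p−ω_arm = 504/703
exact speed ratio = 504/703

504/703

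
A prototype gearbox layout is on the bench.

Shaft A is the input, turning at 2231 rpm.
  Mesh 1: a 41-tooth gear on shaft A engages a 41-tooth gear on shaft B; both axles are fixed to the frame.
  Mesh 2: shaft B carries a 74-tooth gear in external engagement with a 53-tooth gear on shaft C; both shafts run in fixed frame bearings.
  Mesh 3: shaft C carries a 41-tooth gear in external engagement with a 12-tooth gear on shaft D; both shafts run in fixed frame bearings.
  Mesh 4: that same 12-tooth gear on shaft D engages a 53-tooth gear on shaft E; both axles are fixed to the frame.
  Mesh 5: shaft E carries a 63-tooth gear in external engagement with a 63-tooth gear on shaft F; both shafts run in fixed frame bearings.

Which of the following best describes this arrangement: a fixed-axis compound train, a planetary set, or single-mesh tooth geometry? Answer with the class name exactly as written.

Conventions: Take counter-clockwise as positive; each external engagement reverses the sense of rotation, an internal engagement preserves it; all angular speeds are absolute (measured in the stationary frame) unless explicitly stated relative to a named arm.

fixed-axis compound train

class = fixed-axis compound train [5 meshes; 5 ratios multiply, 5 sense flips]
classification: fixed-axis compound train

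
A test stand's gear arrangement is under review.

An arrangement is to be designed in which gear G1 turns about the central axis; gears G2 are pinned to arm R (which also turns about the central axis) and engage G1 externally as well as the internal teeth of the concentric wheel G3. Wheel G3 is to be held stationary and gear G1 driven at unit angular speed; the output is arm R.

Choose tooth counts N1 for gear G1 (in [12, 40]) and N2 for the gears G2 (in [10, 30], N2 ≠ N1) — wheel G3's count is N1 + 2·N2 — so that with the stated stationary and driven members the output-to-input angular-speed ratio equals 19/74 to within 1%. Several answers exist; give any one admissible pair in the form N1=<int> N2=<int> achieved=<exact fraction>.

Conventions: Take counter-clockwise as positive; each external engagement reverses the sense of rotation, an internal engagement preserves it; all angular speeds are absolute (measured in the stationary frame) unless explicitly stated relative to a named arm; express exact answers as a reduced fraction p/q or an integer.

N1=19 N2=18 achieved=19/74

design class (target 19/74): planetary set
Willis with ω_ring = 0: ω_arm/ω_sun = N1/(N1+N3); set equal to 19/74  ⇒  N3/N1 = 1/(19/74) − 1 = 55/19
N3 = N1 + 2·N2  ⇒  N2/N1 = (N3/N1 − 1)/2 = (55/19 − 1)/2 = 18/19
smallest multiple with N1 ≥ 12 and N2 ≥ 10: k = 1  ⇒  N1 = 1·19 = 19, N2 = 1·18 = 18 (N1 ≤ 40, N2 ≤ 30, N2 ≠ N1 ✓), N3 = 19 + 2·18 = 55
check: N1/(N1+N3) with N1 = 19, N3 = 55 gives 19/74; |achieved − target| = 0 ≤ 19/7400 ✓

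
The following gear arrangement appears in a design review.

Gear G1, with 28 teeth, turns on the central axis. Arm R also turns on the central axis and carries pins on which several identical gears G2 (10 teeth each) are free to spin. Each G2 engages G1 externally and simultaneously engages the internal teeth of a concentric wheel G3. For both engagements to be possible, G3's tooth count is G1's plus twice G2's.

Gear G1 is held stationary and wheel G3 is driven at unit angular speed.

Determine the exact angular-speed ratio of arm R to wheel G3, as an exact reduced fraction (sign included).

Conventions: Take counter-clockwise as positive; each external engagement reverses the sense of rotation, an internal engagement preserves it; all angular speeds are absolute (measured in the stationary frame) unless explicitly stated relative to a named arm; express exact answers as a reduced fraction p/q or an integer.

class = planetary set [G3 = 28+2·10 = 48; Willis about the carrier]
ring teeth: 28 + 2·10 = 48
28(ω_sun−ω_arm) = −48(ω_ring−ω_arm),  ω_sun = 0, ω_ring = 1
28(0−ω_arm) = −48(1−ω_arm)  ⇒  76·ω_arm = 48  ⇒  ω_arm = 12/19
ω_out/ω_in = 12/19

12/19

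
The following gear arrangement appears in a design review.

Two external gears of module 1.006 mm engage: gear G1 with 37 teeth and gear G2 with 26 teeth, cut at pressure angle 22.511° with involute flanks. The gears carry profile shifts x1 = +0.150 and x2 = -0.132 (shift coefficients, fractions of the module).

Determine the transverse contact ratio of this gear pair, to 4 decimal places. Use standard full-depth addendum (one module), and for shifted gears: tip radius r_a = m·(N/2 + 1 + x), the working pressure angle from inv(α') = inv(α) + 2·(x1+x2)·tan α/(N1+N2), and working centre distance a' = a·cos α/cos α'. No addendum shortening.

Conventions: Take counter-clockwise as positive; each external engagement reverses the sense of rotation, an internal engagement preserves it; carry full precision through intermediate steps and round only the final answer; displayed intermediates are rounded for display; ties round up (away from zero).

1.5593

single-mesh involute tooth geometry (37T engaging 26T at module 1.006)
base radii: r_b1 = 17.192954, r_b2 = 12.081535
tip radii: r_a1 = 19.767900, r_a2 = 13.951208
inv(α') = inv(22.511°) + 2·(+0.150-0.132)·tan α/(37+26) = 0.02178426  ⇒  α' = 22.58969°
a' = a·cos α / cos α' = 31.6890·cos 22.511°/cos 22.58969° = 31.707078
action lengths: √(r_a1²−r_b1²) = 9.755624, √(r_a2²−r_b2²) = 6.976583
base pitch p_b = π·m·cos α = 2.919636
CR = (9.755624 + 6.976583 − 31.707078·sin 22.58969°)/2.919636 = 1.559301
contact ratio ≈ 1.5593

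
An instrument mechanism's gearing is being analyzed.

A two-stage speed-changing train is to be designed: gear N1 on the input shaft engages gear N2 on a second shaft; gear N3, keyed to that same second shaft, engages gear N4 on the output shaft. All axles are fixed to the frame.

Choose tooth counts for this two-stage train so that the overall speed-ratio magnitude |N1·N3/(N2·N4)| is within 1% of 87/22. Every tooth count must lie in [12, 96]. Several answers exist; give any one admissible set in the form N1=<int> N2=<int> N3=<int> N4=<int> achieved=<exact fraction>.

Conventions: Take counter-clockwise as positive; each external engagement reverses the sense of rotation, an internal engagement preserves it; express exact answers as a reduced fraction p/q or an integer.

N1=12 N2=22 N3=87 N4=12 achieved=87/22

class = fixed-axis compound train [2-stage, 87/22 wanted]
target = 87/22 in lowest terms: an exact hit needs N1·N3 = k·87 and N2·N4 = k·22 for one integer k, every count in [12, 96]; additionally prefer no 1:1 stage (N1 ≠ N2, N3 ≠ N4)
k = 1…11: no 1:1-free in-range split of k·87 and k·22 into factor pairs; take k = 12
k = 12: N1·N3 = 1044 = 12·87, N2·N4 = 264 = 22·12
achieved = 12·87/(22·12) = 87/22; |achieved − target| = 0 ≤ 87/2200 ✓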